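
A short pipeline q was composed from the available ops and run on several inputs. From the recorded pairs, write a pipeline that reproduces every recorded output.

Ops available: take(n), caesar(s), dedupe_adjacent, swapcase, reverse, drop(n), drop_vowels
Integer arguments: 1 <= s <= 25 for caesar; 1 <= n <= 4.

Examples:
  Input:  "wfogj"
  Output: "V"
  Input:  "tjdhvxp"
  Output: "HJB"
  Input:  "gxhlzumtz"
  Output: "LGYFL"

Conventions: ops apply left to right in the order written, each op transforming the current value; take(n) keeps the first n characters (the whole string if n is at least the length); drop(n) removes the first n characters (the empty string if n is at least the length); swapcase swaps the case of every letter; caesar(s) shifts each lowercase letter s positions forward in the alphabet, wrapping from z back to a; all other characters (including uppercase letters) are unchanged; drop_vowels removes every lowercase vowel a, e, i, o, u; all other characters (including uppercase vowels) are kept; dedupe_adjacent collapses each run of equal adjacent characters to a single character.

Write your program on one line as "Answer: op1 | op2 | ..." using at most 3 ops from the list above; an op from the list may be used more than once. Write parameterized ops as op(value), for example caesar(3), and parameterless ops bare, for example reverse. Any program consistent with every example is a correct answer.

drop(4) | caesar(12) | swapcase

Check, running the answer program on each example:
  "wfogj" -> "j" -> "v" -> "V"
  "tjdhvxp" -> "vxp" -> "hjb" -> "HJB"
  "gxhlzumtz" -> "zumtz" -> "lgyfl" -> "LGYFL"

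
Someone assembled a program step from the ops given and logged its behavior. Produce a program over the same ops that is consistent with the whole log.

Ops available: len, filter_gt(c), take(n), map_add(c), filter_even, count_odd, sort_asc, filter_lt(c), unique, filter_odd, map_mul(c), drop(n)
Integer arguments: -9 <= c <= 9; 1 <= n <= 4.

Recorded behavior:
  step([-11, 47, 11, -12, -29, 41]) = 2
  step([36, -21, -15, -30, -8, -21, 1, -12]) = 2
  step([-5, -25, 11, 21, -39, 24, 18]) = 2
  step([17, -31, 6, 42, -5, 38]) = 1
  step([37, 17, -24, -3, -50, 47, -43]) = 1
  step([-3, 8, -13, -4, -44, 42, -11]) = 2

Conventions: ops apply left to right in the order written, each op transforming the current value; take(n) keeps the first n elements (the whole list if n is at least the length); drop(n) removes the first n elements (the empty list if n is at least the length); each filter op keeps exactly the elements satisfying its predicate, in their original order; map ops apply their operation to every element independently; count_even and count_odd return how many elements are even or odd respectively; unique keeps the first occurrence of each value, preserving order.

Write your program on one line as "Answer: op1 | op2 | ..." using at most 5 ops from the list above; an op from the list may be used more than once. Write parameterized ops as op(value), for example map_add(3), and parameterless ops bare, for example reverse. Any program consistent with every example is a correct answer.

sort_asc | unique | filter_lt(-8) | filter_odd | count_odd

Check, running the answer program on each example:
  [-11, 47, 11, -12, -29, 41] -> [-29, -12, -11, 11, 41, 47] -> [-29, -12, -11, 11, 41, 47] -> [-29, -12, -11] -> [-29, -11] -> 2
  [36, -21, -15, -30, -8, -21, 1, -12] -> [-30, -21, -21, -15, -12, -8, 1, 36] -> [-30, -21, -15, -12, -8, 1, 36] -> [-30, -21, -15, -12] -> [-21, -15] -> 2
  [-5, -25, 11, 21, -39, 24, 18] -> [-39, -25, -5, 11, 18, 21, 24] -> [-39, -25, -5, 11, 18, 21, 24] -> [-39, -25] -> [-39, -25] -> 2
  [17, -31, 6, 42, -5, 38] -> [-31, -5, 6, 17, 38, 42] -> [-31, -5, 6, 17, 38, 42] -> [-31] -> [-31] -> 1
  [37, 17, -24, -3, -50, 47, -43] -> [-50, -43, -24, -3, 17, 37, 47] -> [-50, -43, -24, -3, 17, 37, 47] -> [-50, -43, -24] -> [-43] -> 1
  [-3, 8, -13, -4, -44, 42, -11] -> [-44, -13, -11, -4, -3, 8, 42] -> [-44, -13, -11, -4, -3, 8, 42] -> [-44, -13, -11] -> [-13, -11] -> 2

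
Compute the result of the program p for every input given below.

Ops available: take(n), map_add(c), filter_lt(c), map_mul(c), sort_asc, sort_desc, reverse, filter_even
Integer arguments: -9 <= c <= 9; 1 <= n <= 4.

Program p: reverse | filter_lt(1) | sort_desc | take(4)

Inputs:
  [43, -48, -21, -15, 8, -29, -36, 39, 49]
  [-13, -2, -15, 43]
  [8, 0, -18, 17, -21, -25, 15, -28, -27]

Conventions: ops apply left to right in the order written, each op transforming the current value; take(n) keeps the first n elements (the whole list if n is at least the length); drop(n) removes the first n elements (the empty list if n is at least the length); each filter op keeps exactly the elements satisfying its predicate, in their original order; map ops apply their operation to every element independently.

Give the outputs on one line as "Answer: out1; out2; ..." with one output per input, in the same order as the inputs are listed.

Execution, op by op:
  [43, -48, -21, -15, 8, -29, -36, 39, 49] -> [49, 39, -36, -29, 8, -15, -21, -48, 43] -> [-36, -29, -15, -21, -48] -> [-15, -21, -29, -36, -48] -> [-15, -21, -29, -36]
  [-13, -2, -15, 43] -> [43, -15, -2, -13] -> [-15, -2, -13] -> [-2, -13, -15] -> [-2, -13, -15]
  [8, 0, -18, 17, -21, -25, 15, -28, -27] -> [-27, -28, 15, -25, -21, 17, -18, 0, 8] -> [-27, -28, -25, -21, -18, 0] -> [0, -18, -21, -25, -27, -28] -> [0, -18, -21, -25]

[-15, -21, -29, -36]; [-2, -13, -15]; [0, -18, -21, -25]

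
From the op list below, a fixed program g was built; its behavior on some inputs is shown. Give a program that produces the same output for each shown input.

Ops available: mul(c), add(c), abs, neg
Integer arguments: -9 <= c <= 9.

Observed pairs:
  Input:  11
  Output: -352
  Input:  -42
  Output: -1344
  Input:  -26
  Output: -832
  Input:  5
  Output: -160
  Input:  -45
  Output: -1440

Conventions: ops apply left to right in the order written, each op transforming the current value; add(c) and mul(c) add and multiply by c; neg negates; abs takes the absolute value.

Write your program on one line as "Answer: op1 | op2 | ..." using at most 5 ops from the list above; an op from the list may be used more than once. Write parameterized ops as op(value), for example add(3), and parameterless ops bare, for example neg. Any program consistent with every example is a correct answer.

abs | add(-1) | mul(-4) | add(-4) | mul(8)

Check, running the answer program on each example:
  11 -> 11 -> 10 -> -40 -> -44 -> -352
  -42 -> 42 -> 41 -> -164 -> -168 -> -1344
  -26 -> 26 -> 25 -> -100 -> -104 -> -832
  5 -> 5 -> 4 -> -16 -> -20 -> -160
  -45 -> 45 -> 44 -> -176 -> -180 -> -1440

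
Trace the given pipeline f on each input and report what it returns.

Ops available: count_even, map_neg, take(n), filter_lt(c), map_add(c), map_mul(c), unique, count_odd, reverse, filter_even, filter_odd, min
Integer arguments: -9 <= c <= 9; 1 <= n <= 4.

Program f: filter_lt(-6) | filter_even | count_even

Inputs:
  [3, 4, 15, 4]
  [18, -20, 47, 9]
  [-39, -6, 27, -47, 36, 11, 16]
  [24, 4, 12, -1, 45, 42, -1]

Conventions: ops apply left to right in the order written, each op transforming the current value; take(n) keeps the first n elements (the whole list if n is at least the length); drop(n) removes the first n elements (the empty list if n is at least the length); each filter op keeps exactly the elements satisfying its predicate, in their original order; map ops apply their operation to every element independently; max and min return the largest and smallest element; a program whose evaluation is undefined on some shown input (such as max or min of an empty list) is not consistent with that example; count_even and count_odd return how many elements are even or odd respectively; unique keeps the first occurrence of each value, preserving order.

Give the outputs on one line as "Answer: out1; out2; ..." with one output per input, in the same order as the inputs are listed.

0; 1; 0; 0

Execution, op by op:
  [3, 4, 15, 4] -> [] -> [] -> 0
  [18, -20, 47, 9] -> [-20] -> [-20] -> 1
  [-39, -6, 27, -47, 36, 11, 16] -> [-39, -47] -> [] -> 0
  [24, 4, 12, -1, 45, 42, -1] -> [] -> [] -> 0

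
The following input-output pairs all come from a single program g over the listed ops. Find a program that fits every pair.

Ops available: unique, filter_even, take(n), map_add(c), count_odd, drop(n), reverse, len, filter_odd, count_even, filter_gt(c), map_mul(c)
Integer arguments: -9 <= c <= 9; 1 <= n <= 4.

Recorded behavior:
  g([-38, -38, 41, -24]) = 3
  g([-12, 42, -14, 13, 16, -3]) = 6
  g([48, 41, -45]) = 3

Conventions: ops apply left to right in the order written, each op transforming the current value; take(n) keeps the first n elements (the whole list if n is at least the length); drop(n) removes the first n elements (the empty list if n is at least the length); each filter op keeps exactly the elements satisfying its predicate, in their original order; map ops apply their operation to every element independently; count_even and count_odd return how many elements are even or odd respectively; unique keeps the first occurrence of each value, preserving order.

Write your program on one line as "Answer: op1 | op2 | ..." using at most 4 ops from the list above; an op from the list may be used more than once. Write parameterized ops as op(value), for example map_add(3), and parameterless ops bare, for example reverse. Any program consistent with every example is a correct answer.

reverse | unique | len

Check, running the answer program on each example:
  [-38, -38, 41, -24] -> [-24, 41, -38, -38] -> [-24, 41, -38] -> 3
  [-12, 42, -14, 13, 16, -3] -> [-3, 16, 13, -14, 42, -12] -> [-3, 16, 13, -14, 42, -12] -> 6
  [48, 41, -45] -> [-45, 41, 48] -> [-45, 41, 48] -> 3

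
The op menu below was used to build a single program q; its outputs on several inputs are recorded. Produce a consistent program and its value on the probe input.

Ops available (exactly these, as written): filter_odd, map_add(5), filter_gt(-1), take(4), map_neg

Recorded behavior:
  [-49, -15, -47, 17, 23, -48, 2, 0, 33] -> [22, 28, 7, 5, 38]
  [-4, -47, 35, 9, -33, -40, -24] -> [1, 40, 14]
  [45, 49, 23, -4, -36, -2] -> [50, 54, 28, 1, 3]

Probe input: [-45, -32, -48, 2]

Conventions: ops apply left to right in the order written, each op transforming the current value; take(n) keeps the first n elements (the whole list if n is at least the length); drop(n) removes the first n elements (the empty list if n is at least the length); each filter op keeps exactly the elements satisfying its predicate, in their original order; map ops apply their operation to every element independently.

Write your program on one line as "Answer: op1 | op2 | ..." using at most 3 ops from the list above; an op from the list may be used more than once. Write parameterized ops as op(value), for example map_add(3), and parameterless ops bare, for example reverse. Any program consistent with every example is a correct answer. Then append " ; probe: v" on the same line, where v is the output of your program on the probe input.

map_add(5) | filter_gt(-1) ; probe: [7]

Check, running the answer program on each example:
  [-49, -15, -47, 17, 23, -48, 2, 0, 33] -> [-44, -10, -42, 22, 28, -43, 7, 5, 38] -> [22, 28, 7, 5, 38]
  [-4, -47, 35, 9, -33, -40, -24] -> [1, -42, 40, 14, -28, -35, -19] -> [1, 40, 14]
  [45, 49, 23, -4, -36, -2] -> [50, 54, 28, 1, -31, 3] -> [50, 54, 28, 1, 3]
  probe: [-45, -32, -48, 2] -> [-40, -27, -43, 7] -> [7]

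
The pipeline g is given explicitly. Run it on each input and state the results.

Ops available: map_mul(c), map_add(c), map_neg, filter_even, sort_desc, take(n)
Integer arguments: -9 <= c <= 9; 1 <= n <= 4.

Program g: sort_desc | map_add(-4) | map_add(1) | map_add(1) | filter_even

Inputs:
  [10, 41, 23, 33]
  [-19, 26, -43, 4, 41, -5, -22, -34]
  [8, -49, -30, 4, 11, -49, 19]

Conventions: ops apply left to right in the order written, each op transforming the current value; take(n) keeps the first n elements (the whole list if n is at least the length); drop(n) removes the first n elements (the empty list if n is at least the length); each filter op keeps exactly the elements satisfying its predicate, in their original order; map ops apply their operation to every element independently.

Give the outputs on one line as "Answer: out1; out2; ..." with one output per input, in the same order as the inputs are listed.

[8]; [24, 2, -24, -36]; [6, 2, -32]

Execution, op by op:
  [10, 41, 23, 33] -> [41, 33, 23, 10] -> [37, 29, 19, 6] -> [38, 30, 20, 7] -> [39, 31, 21, 8] -> [8]
  [-19, 26, -43, 4, 41, -5, -22, -34] -> [41, 26, 4, -5, -19, -22, -34, -43] -> [37, 22, 0, -9, -23, -26, -38, -47] -> [38, 23, 1, -8, -22, -25, -37, -46] -> [39, 24, 2, -7, -21, -24, -36, -45] -> [24, 2, -24, -36]
  [8, -49, -30, 4, 11, -49, 19] -> [19, 11, 8, 4, -30, -49, -49] -> [15, 7, 4, 0, -34, -53, -53] -> [16, 8, 5, 1, -33, -52, -52] -> [17, 9, 6, 2, -32, -51, -51] -> [6, 2, -32]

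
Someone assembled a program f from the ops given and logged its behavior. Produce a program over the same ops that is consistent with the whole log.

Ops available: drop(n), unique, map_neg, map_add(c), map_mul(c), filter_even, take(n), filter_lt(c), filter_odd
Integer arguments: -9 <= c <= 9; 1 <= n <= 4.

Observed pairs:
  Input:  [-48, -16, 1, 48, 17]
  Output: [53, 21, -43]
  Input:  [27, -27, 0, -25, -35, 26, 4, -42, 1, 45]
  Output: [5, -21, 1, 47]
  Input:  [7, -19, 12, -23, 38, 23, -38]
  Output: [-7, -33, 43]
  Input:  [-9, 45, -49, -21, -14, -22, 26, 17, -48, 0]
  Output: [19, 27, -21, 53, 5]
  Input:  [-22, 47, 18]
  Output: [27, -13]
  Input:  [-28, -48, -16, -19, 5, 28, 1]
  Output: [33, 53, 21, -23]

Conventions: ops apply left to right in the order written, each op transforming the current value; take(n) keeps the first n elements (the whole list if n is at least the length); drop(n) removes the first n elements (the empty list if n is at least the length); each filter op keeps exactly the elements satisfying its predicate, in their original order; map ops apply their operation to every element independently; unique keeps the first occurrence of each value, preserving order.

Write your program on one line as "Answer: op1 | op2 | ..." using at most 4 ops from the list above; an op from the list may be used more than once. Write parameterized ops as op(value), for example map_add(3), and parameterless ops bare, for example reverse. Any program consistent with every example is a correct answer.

filter_even | map_add(2) | map_add(-7) | map_neg

Check, running the answer program on each example:
  [-48, -16, 1, 48, 17] -> [-48, -16, 48] -> [-46, -14, 50] -> [-53, -21, 43] -> [53, 21, -43]
  [27, -27, 0, -25, -35, 26, 4, -42, 1, 45] -> [0, 26, 4, -42] -> [2, 28, 6, -40] -> [-5, 21, -1, -47] -> [5, -21, 1, 47]
  [7, -19, 12, -23, 38, 23, -38] -> [12, 38, -38] -> [14, 40, -36] -> [7, 33, -43] -> [-7, -33, 43]
  [-9, 45, -49, -21, -14, -22, 26, 17, -48, 0] -> [-14, -22, 26, -48, 0] -> [-12, -20, 28, -46, 2] -> [-19, -27, 21, -53, -5] -> [19, 27, -21, 53, 5]
  [-22, 47, 18] -> [-22, 18] -> [-20, 20] -> [-27, 13] -> [27, -13]
  [-28, -48, -16, -19, 5, 28, 1] -> [-28, -48, -16, 28] -> [-26, -46, -14, 30] -> [-33, -53, -21, 23] -> [33, 53, 21, -23]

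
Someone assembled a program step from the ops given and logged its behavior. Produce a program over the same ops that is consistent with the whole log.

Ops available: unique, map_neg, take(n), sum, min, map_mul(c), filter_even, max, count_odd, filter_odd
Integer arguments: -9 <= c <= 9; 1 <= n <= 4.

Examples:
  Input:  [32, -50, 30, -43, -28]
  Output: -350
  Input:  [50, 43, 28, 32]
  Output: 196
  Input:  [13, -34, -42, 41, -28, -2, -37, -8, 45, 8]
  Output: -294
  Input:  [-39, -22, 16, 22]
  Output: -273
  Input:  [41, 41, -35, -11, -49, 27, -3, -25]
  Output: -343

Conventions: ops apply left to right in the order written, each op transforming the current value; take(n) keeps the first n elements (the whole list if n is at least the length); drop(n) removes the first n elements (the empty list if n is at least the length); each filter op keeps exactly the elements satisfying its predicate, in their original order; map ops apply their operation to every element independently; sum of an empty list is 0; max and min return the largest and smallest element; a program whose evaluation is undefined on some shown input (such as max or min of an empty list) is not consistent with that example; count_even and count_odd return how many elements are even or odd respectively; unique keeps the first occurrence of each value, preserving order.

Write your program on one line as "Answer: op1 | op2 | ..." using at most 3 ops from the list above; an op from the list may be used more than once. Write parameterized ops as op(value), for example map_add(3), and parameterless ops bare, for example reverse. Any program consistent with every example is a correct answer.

map_mul(-7) | map_neg | min

Check, running the answer program on each example:
  [32, -50, 30, -43, -28] -> [-224, 350, -210, 301, 196] -> [224, -350, 210, -301, -196] -> -350
  [50, 43, 28, 32] -> [-350, -301, -196, -224] -> [350, 301, 196, 224] -> 196
  [13, -34, -42, 41, -28, -2, -37, -8, 45, 8] -> [-91, 238, 294, -287, 196, 14, 259, 56, -315, -56] -> [91, -238, -294, 287, -196, -14, -259, -56, 315, 56] -> -294
  [-39, -22, 16, 22] -> [273, 154, -112, -154] -> [-273, -154, 112, 154] -> -273
  [41, 41, -35, -11, -49, 27, -3, -25] -> [-287, -287, 245, 77, 343, -189, 21, 175] -> [287, 287, -245, -77, -343, 189, -21, -175] -> -343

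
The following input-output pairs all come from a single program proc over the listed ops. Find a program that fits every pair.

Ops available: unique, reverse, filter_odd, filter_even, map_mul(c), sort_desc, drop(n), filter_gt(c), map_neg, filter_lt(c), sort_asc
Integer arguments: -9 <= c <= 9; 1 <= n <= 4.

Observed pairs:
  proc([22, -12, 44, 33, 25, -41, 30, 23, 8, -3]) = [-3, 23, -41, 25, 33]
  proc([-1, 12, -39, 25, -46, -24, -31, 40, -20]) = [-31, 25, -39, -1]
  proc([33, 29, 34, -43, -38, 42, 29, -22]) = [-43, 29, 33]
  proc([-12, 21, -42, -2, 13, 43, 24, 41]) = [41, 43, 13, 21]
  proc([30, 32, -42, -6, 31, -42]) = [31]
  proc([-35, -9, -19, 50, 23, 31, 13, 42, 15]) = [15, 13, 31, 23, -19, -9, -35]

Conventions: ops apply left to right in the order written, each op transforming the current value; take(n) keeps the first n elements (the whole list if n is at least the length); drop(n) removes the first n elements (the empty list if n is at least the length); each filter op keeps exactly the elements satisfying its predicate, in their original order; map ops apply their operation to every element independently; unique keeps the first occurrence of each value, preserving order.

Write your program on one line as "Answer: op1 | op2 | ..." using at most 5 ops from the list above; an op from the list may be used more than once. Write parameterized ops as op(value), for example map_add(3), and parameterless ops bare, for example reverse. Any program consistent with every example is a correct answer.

unique | map_neg | reverse | filter_odd | map_neg

Check, running the answer program on each example:
  [22, -12, 44, 33, 25, -41, 30, 23, 8, -3] -> [22, -12, 44, 33, 25, -41, 30, 23, 8, -3] -> [-22, 12, -44, -33, -25, 41, -30, -23, -8, 3] -> [3, -8, -23, -30, 41, -25, -33, -44, 12, -22] -> [3, -23, 41, -25, -33] -> [-3, 23, -41, 25, 33]
  [-1, 12, -39, 25, -46, -24, -31, 40, -20] -> [-1, 12, -39, 25, -46, -24, -31, 40, -20] -> [1, -12, 39, -25, 46, 24, 31, -40, 20] -> [20, -40, 31, 24, 46, -25, 39, -12, 1] -> [31, -25, 39, 1] -> [-31, 25, -39, -1]
  [33, 29, 34, -43, -38, 42, 29, -22] -> [33, 29, 34, -43, -38, 42, -22] -> [-33, -29, -34, 43, 38, -42, 22] -> [22, -42, 38, 43, -34, -29, -33] -> [43, -29, -33] -> [-43, 29, 33]
  [-12, 21, -42, -2, 13, 43, 24, 41] -> [-12, 21, -42, -2, 13, 43, 24, 41] -> [12, -21, 42, 2, -13, -43, -24, -41] -> [-41, -24, -43, -13, 2, 42, -21, 12] -> [-41, -43, -13, -21] -> [41, 43, 13, 21]
  [30, 32, -42, -6, 31, -42] -> [30, 32, -42, -6, 31] -> [-30, -32, 42, 6, -31] -> [-31, 6, 42, -32, -30] -> [-31] -> [31]
  [-35, -9, -19, 50, 23, 31, 13, 42, 15] -> [-35, -9, -19, 50, 23, 31, 13, 42, 15] -> [35, 9, 19, -50, -23, -31, -13, -42, -15] -> [-15, -42, -13, -31, -23, -50, 19, 9, 35] -> [-15, -13, -31, -23, 19, 9, 35] -> [15, 13, 31, 23, -19, -9, -35]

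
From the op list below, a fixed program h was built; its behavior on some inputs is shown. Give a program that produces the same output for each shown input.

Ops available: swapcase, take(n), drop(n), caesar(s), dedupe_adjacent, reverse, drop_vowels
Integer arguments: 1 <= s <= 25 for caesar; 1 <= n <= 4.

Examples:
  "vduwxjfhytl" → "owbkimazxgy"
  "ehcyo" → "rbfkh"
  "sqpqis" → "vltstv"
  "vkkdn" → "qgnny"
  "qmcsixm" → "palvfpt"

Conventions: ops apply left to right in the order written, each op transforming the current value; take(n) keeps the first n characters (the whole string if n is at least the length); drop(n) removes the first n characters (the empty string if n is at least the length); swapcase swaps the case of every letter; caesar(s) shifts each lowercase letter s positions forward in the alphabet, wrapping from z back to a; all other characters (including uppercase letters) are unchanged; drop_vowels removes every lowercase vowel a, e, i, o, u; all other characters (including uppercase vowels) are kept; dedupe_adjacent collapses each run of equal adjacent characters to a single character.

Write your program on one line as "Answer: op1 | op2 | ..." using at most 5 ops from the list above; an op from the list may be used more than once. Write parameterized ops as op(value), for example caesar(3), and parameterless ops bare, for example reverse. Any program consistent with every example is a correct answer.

caesar(23) | caesar(6) | swapcase | reverse | swapcase

Check, running the answer program on each example:
  "vduwxjfhytl" -> "sartugcevqi" -> "ygxzamikbwo" -> "YGXZAMIKBWO" -> "OWBKIMAZXGY" -> "owbkimazxgy"
  "ehcyo" -> "bezvl" -> "hkfbr" -> "HKFBR" -> "RBFKH" -> "rbfkh"
  "sqpqis" -> "pnmnfp" -> "vtstlv" -> "VTSTLV" -> "VLTSTV" -> "vltstv"
  "vkkdn" -> "shhak" -> "ynngq" -> "YNNGQ" -> "QGNNY" -> "qgnny"
  "qmcsixm" -> "njzpfuj" -> "tpfvlap" -> "TPFVLAP" -> "PALVFPT" -> "palvfpt"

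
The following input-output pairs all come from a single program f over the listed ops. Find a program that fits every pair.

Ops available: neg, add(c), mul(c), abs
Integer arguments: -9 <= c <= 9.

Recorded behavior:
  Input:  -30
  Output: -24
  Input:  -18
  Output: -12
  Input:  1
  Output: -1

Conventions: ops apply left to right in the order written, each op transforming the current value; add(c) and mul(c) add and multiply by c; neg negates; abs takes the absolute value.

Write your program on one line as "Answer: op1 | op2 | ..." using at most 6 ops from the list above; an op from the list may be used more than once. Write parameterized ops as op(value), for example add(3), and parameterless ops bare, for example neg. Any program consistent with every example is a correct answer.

add(2) | abs | add(-4) | abs | neg

Check, running the answer program on each example:
  -30 -> -28 -> 28 -> 24 -> 24 -> -24
  -18 -> -16 -> 16 -> 12 -> 12 -> -12
  1 -> 3 -> 3 -> -1 -> 1 -> -1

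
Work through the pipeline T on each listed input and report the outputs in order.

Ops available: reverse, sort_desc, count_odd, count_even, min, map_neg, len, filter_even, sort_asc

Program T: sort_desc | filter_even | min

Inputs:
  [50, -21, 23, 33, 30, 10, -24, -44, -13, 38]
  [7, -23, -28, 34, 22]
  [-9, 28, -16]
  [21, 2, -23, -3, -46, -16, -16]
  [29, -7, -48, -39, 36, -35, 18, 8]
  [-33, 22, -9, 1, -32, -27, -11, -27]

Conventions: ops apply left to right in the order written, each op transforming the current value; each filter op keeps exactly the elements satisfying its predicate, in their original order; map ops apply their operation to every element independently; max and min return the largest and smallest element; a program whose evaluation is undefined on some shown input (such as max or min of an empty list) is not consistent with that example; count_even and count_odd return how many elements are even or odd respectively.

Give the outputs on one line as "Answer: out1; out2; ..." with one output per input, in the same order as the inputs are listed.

-44; -28; -16; -46; -48; -32

Execution, op by op:
  [50, -21, 23, 33, 30, 10, -24, -44, -13, 38] -> [50, 38, 33, 30, 23, 10, -13, -21, -24, -44] -> [50, 38, 30, 10, -24, -44] -> -44
  [7, -23, -28, 34, 22] -> [34, 22, 7, -23, -28] -> [34, 22, -28] -> -28
  [-9, 28, -16] -> [28, -9, -16] -> [28, -16] -> -16
  [21, 2, -23, -3, -46, -16, -16] -> [21, 2, -3, -16, -16, -23, -46] -> [2, -16, -16, -46] -> -46
  [29, -7, -48, -39, 36, -35, 18, 8] -> [36, 29, 18, 8, -7, -35, -39, -48] -> [36, 18, 8, -48] -> -48
  [-33, 22, -9, 1, -32, -27, -11, -27] -> [22, 1, -9, -11, -27, -27, -32, -33] -> [22, -32] -> -32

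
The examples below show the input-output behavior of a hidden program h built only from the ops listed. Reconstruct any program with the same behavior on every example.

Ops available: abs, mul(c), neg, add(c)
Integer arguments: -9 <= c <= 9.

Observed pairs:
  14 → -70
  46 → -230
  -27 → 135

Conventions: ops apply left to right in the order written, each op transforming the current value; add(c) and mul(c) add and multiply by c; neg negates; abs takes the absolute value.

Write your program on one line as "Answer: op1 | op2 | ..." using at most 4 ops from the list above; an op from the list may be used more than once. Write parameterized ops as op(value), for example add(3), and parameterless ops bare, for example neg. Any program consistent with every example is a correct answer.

neg | mul(-5) | neg

Check, running the answer program on each example:
  14 -> -14 -> 70 -> -70
  46 -> -46 -> 230 -> -230
  -27 -> 27 -> -135 -> 135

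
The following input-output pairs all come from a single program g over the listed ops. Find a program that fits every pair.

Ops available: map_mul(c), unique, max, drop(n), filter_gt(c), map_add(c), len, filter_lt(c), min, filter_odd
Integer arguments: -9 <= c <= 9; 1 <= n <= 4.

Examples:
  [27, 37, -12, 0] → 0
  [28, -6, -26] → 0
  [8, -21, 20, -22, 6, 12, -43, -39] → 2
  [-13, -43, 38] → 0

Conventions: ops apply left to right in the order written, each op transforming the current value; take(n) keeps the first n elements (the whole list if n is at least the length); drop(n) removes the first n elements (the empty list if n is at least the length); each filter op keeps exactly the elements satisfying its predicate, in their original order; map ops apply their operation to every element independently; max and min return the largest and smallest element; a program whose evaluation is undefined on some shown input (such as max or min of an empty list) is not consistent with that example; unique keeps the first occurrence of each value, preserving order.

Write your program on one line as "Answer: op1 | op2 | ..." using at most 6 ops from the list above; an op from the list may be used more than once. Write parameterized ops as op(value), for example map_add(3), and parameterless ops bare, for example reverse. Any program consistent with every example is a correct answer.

drop(3) | filter_odd | map_add(-2) | map_mul(9) | len

Check, running the answer program on each example:
  [27, 37, -12, 0] -> [0] -> [] -> [] -> [] -> 0
  [28, -6, -26] -> [] -> [] -> [] -> [] -> 0
  [8, -21, 20, -22, 6, 12, -43, -39] -> [-22, 6, 12, -43, -39] -> [-43, -39] -> [-45, -41] -> [-405, -369] -> 2
  [-13, -43, 38] -> [] -> [] -> [] -> [] -> 0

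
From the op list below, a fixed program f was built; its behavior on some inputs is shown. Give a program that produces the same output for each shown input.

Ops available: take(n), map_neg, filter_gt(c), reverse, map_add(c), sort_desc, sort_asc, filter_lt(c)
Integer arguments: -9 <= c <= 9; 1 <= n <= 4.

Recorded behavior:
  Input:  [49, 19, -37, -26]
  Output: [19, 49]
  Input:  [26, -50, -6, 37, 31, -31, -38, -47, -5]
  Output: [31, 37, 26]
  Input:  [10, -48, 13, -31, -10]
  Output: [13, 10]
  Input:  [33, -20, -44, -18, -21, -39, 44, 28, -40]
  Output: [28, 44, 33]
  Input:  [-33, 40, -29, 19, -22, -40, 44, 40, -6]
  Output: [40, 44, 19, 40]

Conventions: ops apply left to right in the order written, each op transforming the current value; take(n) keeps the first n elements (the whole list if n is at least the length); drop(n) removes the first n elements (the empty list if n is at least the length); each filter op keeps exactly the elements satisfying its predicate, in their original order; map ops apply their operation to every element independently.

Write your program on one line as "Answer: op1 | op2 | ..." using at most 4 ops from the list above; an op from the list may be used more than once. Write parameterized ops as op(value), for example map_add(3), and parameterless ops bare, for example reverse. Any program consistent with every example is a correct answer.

filter_gt(-9) | reverse | filter_gt(1)

Check, running the answer program on each example:
  [49, 19, -37, -26] -> [49, 19] -> [19, 49] -> [19, 49]
  [26, -50, -6, 37, 31, -31, -38, -47, -5] -> [26, -6, 37, 31, -5] -> [-5, 31, 37, -6, 26] -> [31, 37, 26]
  [10, -48, 13, -31, -10] -> [10, 13] -> [13, 10] -> [13, 10]
  [33, -20, -44, -18, -21, -39, 44, 28, -40] -> [33, 44, 28] -> [28, 44, 33] -> [28, 44, 33]
  [-33, 40, -29, 19, -22, -40, 44, 40, -6] -> [40, 19, 44, 40, -6] -> [-6, 40, 44, 19, 40] -> [40, 44, 19, 40]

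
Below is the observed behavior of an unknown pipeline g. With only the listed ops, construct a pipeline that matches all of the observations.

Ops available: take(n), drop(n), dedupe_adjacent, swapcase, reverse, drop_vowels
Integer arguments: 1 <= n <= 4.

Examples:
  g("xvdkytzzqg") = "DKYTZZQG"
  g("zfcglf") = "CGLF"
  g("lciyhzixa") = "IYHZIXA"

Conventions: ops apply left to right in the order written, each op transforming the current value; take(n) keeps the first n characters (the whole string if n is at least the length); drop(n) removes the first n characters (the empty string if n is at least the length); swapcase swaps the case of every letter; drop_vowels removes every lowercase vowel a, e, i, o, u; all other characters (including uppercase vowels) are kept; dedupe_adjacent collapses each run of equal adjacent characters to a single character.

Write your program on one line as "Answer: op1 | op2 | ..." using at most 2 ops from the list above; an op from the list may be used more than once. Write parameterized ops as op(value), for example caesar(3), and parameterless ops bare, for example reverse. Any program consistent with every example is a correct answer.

swapcase | drop(2)

Check, running the answer program on each example:
  "xvdkytzzqg" -> "XVDKYTZZQG" -> "DKYTZZQG"
  "zfcglf" -> "ZFCGLF" -> "CGLF"
  "lciyhzixa" -> "LCIYHZIXA" -> "IYHZIXA"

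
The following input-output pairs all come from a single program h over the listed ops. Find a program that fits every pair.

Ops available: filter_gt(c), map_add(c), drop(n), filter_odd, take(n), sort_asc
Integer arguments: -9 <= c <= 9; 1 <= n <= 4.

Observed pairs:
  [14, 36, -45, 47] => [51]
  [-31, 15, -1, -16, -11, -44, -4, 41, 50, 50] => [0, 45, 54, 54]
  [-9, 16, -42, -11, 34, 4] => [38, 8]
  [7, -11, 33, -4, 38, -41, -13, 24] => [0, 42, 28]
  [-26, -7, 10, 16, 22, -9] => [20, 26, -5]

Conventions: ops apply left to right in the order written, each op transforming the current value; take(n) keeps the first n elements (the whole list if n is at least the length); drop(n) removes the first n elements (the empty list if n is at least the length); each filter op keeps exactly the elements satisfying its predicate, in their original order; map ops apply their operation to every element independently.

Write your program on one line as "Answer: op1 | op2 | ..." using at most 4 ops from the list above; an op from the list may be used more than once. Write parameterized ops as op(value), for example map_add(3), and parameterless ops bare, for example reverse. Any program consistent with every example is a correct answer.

map_add(3) | filter_gt(-7) | map_add(1) | drop(2)

Check, running the answer program on each example:
  [14, 36, -45, 47] -> [17, 39, -42, 50] -> [17, 39, 50] -> [18, 40, 51] -> [51]
  [-31, 15, -1, -16, -11, -44, -4, 41, 50, 50] -> [-28, 18, 2, -13, -8, -41, -1, 44, 53, 53] -> [18, 2, -1, 44, 53, 53] -> [19, 3, 0, 45, 54, 54] -> [0, 45, 54, 54]
  [-9, 16, -42, -11, 34, 4] -> [-6, 19, -39, -8, 37, 7] -> [-6, 19, 37, 7] -> [-5, 20, 38, 8] -> [38, 8]
  [7, -11, 33, -4, 38, -41, -13, 24] -> [10, -8, 36, -1, 41, -38, -10, 27] -> [10, 36, -1, 41, 27] -> [11, 37, 0, 42, 28] -> [0, 42, 28]
  [-26, -7, 10, 16, 22, -9] -> [-23, -4, 13, 19, 25, -6] -> [-4, 13, 19, 25, -6] -> [-3, 14, 20, 26, -5] -> [20, 26, -5]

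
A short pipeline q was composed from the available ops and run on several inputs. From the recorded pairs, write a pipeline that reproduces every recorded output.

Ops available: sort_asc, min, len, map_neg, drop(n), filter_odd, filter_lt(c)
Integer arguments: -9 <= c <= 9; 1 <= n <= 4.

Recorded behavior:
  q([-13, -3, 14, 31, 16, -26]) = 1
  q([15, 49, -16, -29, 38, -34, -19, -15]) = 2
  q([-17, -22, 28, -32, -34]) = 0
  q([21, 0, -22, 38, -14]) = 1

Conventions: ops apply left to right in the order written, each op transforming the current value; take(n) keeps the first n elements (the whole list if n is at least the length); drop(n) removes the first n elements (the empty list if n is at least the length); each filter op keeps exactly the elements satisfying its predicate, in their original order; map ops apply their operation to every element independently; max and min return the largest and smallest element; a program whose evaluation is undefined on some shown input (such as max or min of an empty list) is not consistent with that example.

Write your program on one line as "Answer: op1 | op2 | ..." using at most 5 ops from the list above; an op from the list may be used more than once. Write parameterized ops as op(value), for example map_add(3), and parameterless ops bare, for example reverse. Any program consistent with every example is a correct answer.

map_neg | filter_lt(-2) | filter_odd | sort_asc | len

Check, running the answer program on each example:
  [-13, -3, 14, 31, 16, -26] -> [13, 3, -14, -31, -16, 26] -> [-14, -31, -16] -> [-31] -> [-31] -> 1
  [15, 49, -16, -29, 38, -34, -19, -15] -> [-15, -49, 16, 29, -38, 34, 19, 15] -> [-15, -49, -38] -> [-15, -49] -> [-49, -15] -> 2
  [-17, -22, 28, -32, -34] -> [17, 22, -28, 32, 34] -> [-28] -> [] -> [] -> 0
  [21, 0, -22, 38, -14] -> [-21, 0, 22, -38, 14] -> [-21, -38] -> [-21] -> [-21] -> 1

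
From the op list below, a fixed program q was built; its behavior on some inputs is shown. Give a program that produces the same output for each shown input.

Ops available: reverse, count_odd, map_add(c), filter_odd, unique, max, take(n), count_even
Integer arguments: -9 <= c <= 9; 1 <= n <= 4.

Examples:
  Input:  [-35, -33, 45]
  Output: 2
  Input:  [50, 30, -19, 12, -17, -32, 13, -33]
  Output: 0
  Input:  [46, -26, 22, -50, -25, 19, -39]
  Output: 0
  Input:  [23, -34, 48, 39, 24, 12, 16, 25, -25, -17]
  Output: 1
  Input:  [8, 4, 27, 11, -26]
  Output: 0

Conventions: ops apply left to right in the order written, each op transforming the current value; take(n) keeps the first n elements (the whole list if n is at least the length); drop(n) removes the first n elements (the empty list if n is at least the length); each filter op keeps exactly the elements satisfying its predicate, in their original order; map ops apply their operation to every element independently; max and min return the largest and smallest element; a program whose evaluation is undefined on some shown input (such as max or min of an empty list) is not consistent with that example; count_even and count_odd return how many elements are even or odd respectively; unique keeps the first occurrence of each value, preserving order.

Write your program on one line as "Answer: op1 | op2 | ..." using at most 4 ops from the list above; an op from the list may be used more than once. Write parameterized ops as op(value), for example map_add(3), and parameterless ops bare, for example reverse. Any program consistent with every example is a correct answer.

map_add(-8) | take(2) | map_add(8) | count_odd

Check, running the answer program on each example:
  [-35, -33, 45] -> [-43, -41, 37] -> [-43, -41] -> [-35, -33] -> 2
  [50, 30, -19, 12, -17, -32, 13, -33] -> [42, 22, -27, 4, -25, -40, 5, -41] -> [42, 22] -> [50, 30] -> 0
  [46, -26, 22, -50, -25, 19, -39] -> [38, -34, 14, -58, -33, 11, -47] -> [38, -34] -> [46, -26] -> 0
  [23, -34, 48, 39, 24, 12, 16, 25, -25, -17] -> [15, -42, 40, 31, 16, 4, 8, 17, -33, -25] -> [15, -42] -> [23, -34] -> 1
  [8, 4, 27, 11, -26] -> [0, -4, 19, 3, -34] -> [0, -4] -> [8, 4] -> 0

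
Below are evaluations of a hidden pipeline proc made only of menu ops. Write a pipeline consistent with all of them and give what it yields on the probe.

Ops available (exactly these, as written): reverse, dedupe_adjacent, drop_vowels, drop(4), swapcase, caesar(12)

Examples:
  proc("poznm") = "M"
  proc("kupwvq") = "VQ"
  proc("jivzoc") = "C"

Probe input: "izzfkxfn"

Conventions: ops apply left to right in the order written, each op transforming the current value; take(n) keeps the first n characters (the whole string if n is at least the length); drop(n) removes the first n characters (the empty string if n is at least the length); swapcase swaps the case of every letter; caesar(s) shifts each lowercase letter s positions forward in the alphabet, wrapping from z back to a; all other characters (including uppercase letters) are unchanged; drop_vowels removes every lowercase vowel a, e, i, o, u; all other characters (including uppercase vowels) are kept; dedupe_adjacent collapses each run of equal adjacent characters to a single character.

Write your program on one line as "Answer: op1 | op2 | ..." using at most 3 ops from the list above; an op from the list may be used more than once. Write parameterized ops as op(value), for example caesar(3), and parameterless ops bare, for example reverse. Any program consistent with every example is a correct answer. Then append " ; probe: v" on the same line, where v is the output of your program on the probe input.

drop(4) | drop_vowels | swapcase ; probe: "KXFN"

Check, running the answer program on each example:
  "poznm" -> "m" -> "m" -> "M"
  "kupwvq" -> "vq" -> "vq" -> "VQ"
  "jivzoc" -> "oc" -> "c" -> "C"
  probe: "izzfkxfn" -> "kxfn" -> "kxfn" -> "KXFN"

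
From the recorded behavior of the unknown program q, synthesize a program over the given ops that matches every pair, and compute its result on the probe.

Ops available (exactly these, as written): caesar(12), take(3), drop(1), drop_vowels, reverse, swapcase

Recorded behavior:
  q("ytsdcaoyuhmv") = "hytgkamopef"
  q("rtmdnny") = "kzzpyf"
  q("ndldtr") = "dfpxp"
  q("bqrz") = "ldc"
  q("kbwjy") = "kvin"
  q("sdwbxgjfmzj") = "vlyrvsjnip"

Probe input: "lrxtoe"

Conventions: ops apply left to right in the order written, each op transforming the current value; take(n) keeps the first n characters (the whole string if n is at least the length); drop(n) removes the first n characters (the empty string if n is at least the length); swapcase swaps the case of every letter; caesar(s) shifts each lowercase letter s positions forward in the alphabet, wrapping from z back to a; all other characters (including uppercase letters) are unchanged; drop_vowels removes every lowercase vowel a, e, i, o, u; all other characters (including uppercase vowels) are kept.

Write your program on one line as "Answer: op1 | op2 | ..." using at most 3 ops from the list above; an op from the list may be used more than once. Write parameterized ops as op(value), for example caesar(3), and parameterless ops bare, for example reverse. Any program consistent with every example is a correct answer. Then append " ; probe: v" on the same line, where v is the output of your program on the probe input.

drop(1) | caesar(12) | reverse ; probe: "qafjd"

Check, running the answer program on each example:
  "ytsdcaoyuhmv" -> "tsdcaoyuhmv" -> "fepomakgtyh" -> "hytgkamopef"
  "rtmdnny" -> "tmdnny" -> "fypzzk" -> "kzzpyf"
  "ndldtr" -> "dldtr" -> "pxpfd" -> "dfpxp"
  "bqrz" -> "qrz" -> "cdl" -> "ldc"
  "kbwjy" -> "bwjy" -> "nivk" -> "kvin"
  "sdwbxgjfmzj" -> "dwbxgjfmzj" -> "pinjsvrylv" -> "vlyrvsjnip"
  probe: "lrxtoe" -> "rxtoe" -> "djfaq" -> "qafjd"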